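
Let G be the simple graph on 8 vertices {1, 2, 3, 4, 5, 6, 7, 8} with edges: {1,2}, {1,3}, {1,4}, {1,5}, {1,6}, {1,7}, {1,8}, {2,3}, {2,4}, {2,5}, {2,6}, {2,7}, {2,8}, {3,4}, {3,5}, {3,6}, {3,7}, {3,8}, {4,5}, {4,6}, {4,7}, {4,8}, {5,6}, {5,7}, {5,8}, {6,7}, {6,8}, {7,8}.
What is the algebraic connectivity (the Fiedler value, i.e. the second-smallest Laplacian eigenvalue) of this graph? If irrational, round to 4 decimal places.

Each diagonal entry of L is the vertex degree and each off-diagonal entry is -1 where an edge is present, 0 otherwise; in the order [1, 2, 3, 4, 5, 6, 7, 8] the diagonal is [7, 7, 7, 7, 7, 7, 7, 7]. The sorted Laplacian eigenvalues are [0, 8, 8, 8, 8, 8, 8, 8]; the algebraic connectivity is the second entry, 8. The largest eigenvalue, 8, is at most the vertex count 8. There is one zero in the spectrum, matching the 1 component.

8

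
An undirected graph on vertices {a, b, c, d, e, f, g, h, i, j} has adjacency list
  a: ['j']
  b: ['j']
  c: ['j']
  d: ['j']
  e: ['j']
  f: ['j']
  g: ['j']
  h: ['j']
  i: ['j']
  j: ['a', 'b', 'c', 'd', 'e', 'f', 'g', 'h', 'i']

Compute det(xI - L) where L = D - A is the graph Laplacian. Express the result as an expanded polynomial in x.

x^10 - 18x^9 + 108x^8 - 336x^7 + 630x^6 - 756x^5 + 588x^4 - 288x^3 + 81x^2 - 10x

With the vertex order [a, b, c, d, e, f, g, h, i, j], the degrees are [1, 1, 1, 1, 1, 1, 1, 1, 1, 9], giving D = diag(1, 1, 1, 1, 1, 1, 1, 1, 1, 9) and L = D - A. Computing det(xI - L) by cofactor expansion (or equivalently via sum-over-permutations) gives x^10 - 18x^9 + 108x^8 - 336x^7 + 630x^6 - 756x^5 + 588x^4 - 288x^3 + 81x^2 - 10x. The coefficient of x^9 equals -trace(L) = -18, matching the sum of degrees.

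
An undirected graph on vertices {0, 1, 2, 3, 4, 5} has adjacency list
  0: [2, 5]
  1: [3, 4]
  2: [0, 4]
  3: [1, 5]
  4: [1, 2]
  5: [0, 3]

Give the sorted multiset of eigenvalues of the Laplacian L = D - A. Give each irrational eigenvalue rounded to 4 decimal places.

Each diagonal entry of L is the vertex degree and each off-diagonal entry is -1 where an edge is present, 0 otherwise; in the order [0, 1, 2, 3, 4, 5] the diagonal is [2, 2, 2, 2, 2, 2]. Since every row of L sums to 0, the all-ones vector is in the kernel and 0 is an eigenvalue.

[0, 1, 1, 3, 3, 4]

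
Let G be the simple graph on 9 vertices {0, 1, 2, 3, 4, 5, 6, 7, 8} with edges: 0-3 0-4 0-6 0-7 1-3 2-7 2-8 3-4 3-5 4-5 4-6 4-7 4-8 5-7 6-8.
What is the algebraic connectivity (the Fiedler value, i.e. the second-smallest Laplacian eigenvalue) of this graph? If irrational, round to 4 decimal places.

0.7471

Reading degrees in the order [0, 1, 2, 3, 4, 5, 6, 7, 8] gives [4, 1, 2, 4, 6, 3, 3, 4, 3]; set D = diag(4, 1, 2, 4, 6, 3, 3, 4, 3) and form L = D - A. The smallest Laplacian eigenvalue is always 0. The next one, lambda_2 = 0.7471, measures how hard the graph is to disconnect: larger values mean better connectivity. The largest eigenvalue, 7.1438, is at most the vertex count 9.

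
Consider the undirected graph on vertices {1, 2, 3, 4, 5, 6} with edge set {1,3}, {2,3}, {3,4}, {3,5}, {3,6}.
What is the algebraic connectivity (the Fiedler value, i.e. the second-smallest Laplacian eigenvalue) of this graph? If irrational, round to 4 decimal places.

1

Each diagonal entry of L is the vertex degree and each off-diagonal entry is -1 where an edge is present, 0 otherwise; in the order [1, 2, 3, 4, 5, 6] the diagonal is [1, 1, 5, 1, 1, 1]. The sorted Laplacian eigenvalues are [0, 1, 1, 1, 1, 6]; the algebraic connectivity is the second entry, 1. The largest eigenvalue, 6, is at most the vertex count 6.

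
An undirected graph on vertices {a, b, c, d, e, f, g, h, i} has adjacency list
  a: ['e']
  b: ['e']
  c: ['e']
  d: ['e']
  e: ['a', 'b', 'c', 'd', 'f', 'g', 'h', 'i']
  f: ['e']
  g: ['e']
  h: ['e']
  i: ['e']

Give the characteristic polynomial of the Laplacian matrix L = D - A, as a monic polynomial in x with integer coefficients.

x^9 - 16x^8 + 84x^7 - 224x^6 + 350x^5 - 336x^4 + 196x^3 - 64x^2 + 9x

Each diagonal entry of L is the vertex degree and each off-diagonal entry is -1 where an edge is present, 0 otherwise; in the order [a, b, c, d, e, f, g, h, i] the diagonal is [1, 1, 1, 1, 8, 1, 1, 1, 1]. The eigenvalues of L are [0, 1, 1, 1, 1, 1, 1, 1, 9]; the characteristic polynomial is the product of (x - lambda_i), which multiplies out to x^9 - 16x^8 + 84x^7 - 224x^6 + 350x^5 - 336x^4 + 196x^3 - 64x^2 + 9x. The coefficient of x^8 equals -trace(L) = -16, matching the sum of degrees. By the matrix-tree theorem the graph has (1/9) * product of the nonzero eigenvalues = 1 spanning tree.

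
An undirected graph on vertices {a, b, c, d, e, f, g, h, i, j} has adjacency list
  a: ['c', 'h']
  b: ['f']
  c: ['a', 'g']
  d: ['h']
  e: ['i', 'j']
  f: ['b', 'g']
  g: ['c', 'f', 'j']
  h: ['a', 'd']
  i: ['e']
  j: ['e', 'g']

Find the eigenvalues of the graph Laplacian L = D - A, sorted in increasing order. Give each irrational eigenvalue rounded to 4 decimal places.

Reading degrees in the order [a, b, c, d, e, f, g, h, i, j] gives [2, 1, 2, 1, 2, 2, 3, 2, 1, 2]; set D = diag(2, 1, 2, 1, 2, 2, 3, 2, 1, 2) and form L = D - A. The multiplicity of 0 as a Laplacian eigenvalue equals the number of connected components. The single zero eigenvalue shows the graph is connected.

[0, 0.1479, 0.2814, 0.7873, 1.2931, 2, 2.4631, 3.0926, 3.4687, 4.4659]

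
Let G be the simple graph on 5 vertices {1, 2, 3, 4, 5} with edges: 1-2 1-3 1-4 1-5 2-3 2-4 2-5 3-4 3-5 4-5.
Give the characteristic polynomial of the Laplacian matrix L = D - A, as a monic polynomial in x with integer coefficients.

x^5 - 20x^4 + 150x^3 - 500x^2 + 625x

With the vertex order [1, 2, 3, 4, 5], the degrees are [4, 4, 4, 4, 4], giving D = diag(4, 4, 4, 4, 4) and L = D - A. L has integer entries, so p(x) = det(xI - L) has integer coefficients. Expanding the determinant yields x^5 - 20x^4 + 150x^3 - 500x^2 + 625x. The constant term is 0 because L is singular (the all-ones vector lies in its kernel). The eigenvalues sum to 20, which equals trace(L) = 2|E|. By the matrix-tree theorem the graph has (1/5) * product of the nonzero eigenvalues = 125 spanning trees.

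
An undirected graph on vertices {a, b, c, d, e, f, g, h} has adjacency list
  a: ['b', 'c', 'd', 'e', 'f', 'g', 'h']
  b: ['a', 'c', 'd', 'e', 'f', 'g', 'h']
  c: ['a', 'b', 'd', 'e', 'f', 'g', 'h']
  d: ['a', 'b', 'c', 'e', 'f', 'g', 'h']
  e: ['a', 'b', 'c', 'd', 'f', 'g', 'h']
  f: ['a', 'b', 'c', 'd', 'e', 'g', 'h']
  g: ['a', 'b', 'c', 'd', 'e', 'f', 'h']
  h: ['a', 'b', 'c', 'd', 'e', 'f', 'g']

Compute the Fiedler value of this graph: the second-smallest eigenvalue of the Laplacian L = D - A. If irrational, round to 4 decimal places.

Each diagonal entry of L is the vertex degree and each off-diagonal entry is -1 where an edge is present, 0 otherwise; in the order [a, b, c, d, e, f, g, h] the diagonal is [7, 7, 7, 7, 7, 7, 7, 7]. The sorted Laplacian eigenvalues are [0, 8, 8, 8, 8, 8, 8, 8]; the algebraic connectivity is the second entry, 8. There is one zero in the spectrum, matching the 1 component.

8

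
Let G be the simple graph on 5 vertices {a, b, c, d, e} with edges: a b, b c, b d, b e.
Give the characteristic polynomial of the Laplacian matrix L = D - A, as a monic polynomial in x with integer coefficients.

Reading degrees in the order [a, b, c, d, e] gives [1, 4, 1, 1, 1]; set D = diag(1, 4, 1, 1, 1) and form L = D - A. Computing det(xI - L) by cofactor expansion (or equivalently via sum-over-permutations) gives x^5 - 8x^4 + 18x^3 - 16x^2 + 5x. The coefficient of x^4 equals -trace(L) = -8, matching the sum of degrees. The eigenvalues sum to 8, which equals trace(L) = 2|E|. By the matrix-tree theorem the graph has (1/5) * product of the nonzero eigenvalues = 1 spanning tree.

x^5 - 8x^4 + 18x^3 - 16x^2 + 5x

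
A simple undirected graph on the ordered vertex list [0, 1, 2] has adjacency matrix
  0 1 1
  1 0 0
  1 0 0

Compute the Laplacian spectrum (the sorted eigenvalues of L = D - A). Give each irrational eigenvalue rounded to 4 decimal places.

[0, 1, 3]

Each diagonal entry of L is the vertex degree and each off-diagonal entry is -1 where an edge is present, 0 otherwise; in the order [0, 1, 2] the diagonal is [2, 1, 1]. Diagonalising L (or applying a numerical eigensolver to the 3x3 matrix) gives the spectrum above. By the matrix-tree theorem the graph has (1/3) * product of the nonzero eigenvalues = 1 spanning tree. The eigenvalues sum to 4, which equals trace(L) = 2|E|.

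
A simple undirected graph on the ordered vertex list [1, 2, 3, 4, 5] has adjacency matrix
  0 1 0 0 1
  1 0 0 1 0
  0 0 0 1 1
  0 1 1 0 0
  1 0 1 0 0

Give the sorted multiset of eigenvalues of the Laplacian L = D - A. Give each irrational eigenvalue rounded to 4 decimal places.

[0, 1.3820, 1.3820, 3.6180, 3.6180]

With the vertex order [1, 2, 3, 4, 5], the degrees are [2, 2, 2, 2, 2], giving D = diag(2, 2, 2, 2, 2) and L = D - A. The multiplicity of 0 as a Laplacian eigenvalue equals the number of connected components. The single zero eigenvalue shows the graph is connected. The largest eigenvalue, 3.6180, is at most the vertex count 5.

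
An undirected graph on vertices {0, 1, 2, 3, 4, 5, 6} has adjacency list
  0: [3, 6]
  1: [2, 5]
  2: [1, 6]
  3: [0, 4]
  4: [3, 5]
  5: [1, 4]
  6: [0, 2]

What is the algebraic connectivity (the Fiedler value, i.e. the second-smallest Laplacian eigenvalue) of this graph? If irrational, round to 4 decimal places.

Reading degrees in the order [0, 1, 2, 3, 4, 5, 6] gives [2, 2, 2, 2, 2, 2, 2]; set D = diag(2, 2, 2, 2, 2, 2, 2) and form L = D - A. Computing the eigenvalues of L and sorting gives [0, 0.7530, 0.7530, 2.4450, 2.4450, 3.8019, 3.8019]. The Fiedler value lambda_2 = 0.7530 is strictly positive, so the graph is connected.

0.7530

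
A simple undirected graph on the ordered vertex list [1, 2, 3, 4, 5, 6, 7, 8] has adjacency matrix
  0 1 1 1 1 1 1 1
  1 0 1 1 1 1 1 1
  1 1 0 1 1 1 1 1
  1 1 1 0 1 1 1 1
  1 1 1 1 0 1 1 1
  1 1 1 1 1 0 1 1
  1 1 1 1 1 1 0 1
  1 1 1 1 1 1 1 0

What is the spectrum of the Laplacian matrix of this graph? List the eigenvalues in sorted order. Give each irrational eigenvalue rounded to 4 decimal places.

Reading degrees in the order [1, 2, 3, 4, 5, 6, 7, 8] gives [7, 7, 7, 7, 7, 7, 7, 7]; set D = diag(7, 7, 7, 7, 7, 7, 7, 7) and form L = D - A. Since every row of L sums to 0, the all-ones vector is in the kernel and 0 is an eigenvalue. The single zero eigenvalue shows the graph is connected. The eigenvalues sum to 56, which equals trace(L) = 2|E|.

[0, 8, 8, 8, 8, 8, 8, 8]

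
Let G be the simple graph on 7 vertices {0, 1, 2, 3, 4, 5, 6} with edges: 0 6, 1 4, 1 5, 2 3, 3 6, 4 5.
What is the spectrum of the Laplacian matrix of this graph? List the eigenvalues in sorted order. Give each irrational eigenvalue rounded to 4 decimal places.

Reading degrees in the order [0, 1, 2, 3, 4, 5, 6] gives [1, 2, 1, 2, 2, 2, 2]; set D = diag(1, 2, 1, 2, 2, 2, 2) and form L = D - A. Diagonalising L (or applying a numerical eigensolver to the 7x7 matrix) gives the spectrum above. The 2 zero eigenvalues correspond to the 2 connected components. There are 2 zeros in the spectrum, matching the 2 components.

[0, 0, 0.5858, 2, 3, 3, 3.4142]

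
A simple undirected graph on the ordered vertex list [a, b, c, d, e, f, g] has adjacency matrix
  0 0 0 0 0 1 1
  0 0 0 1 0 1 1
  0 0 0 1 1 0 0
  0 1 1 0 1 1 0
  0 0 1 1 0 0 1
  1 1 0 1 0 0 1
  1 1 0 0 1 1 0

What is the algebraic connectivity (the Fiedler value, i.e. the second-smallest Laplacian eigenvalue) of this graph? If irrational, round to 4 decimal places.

1.1551

Reading degrees in the order [a, b, c, d, e, f, g] gives [2, 3, 2, 4, 3, 4, 4]; set D = diag(2, 3, 2, 4, 3, 4, 4) and form L = D - A. The sorted Laplacian eigenvalues are [0, 1.1551, 2.3329, 3.3222, 4.3570, 4.9028, 5.9300]; the algebraic connectivity is the second entry, 1.1551. The eigenvalues sum to 22, which equals trace(L) = 2|E|.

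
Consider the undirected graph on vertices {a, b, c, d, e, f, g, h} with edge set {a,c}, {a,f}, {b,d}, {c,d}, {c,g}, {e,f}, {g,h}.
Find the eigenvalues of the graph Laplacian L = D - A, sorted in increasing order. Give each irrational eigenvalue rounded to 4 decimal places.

[0, 0.2434, 0.3820, 1.1798, 2, 2.6180, 3.1386, 4.4383]

Reading degrees in the order [a, b, c, d, e, f, g, h] gives [2, 1, 3, 2, 1, 2, 2, 1]; set D = diag(2, 1, 3, 2, 1, 2, 2, 1) and form L = D - A. The multiplicity of 0 as a Laplacian eigenvalue equals the number of connected components.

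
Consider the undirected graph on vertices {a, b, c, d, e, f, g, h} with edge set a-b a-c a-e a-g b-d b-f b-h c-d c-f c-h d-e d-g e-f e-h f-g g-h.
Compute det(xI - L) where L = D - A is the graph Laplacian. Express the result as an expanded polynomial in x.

Reading degrees in the order [a, b, c, d, e, f, g, h] gives [4, 4, 4, 4, 4, 4, 4, 4]; set D = diag(4, 4, 4, 4, 4, 4, 4, 4) and form L = D - A. Computing det(xI - L) by cofactor expansion (or equivalently via sum-over-permutations) gives x^8 - 32x^7 + 432x^6 - 3200x^5 + 14080x^4 - 36864x^3 + 53248x^2 - 32768x. The constant term is 0 because L is singular (the all-ones vector lies in its kernel). By the matrix-tree theorem the graph has (1/8) * product of the nonzero eigenvalues = 4096 spanning trees. The eigenvalues sum to 32, which equals trace(L) = 2|E|.

x^8 - 32x^7 + 432x^6 - 3200x^5 + 14080x^4 - 36864x^3 + 53248x^2 - 32768x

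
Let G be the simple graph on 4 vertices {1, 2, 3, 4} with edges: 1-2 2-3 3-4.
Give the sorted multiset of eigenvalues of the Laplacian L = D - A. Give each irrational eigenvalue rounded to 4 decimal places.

[0, 0.5858, 2, 3.4142]

With the vertex order [1, 2, 3, 4], the degrees are [1, 2, 2, 1], giving D = diag(1, 2, 2, 1) and L = D - A. Since every row of L sums to 0, the all-ones vector is in the kernel and 0 is an eigenvalue. The single zero eigenvalue shows the graph is connected. The largest eigenvalue, 3.4142, is at most the vertex count 4.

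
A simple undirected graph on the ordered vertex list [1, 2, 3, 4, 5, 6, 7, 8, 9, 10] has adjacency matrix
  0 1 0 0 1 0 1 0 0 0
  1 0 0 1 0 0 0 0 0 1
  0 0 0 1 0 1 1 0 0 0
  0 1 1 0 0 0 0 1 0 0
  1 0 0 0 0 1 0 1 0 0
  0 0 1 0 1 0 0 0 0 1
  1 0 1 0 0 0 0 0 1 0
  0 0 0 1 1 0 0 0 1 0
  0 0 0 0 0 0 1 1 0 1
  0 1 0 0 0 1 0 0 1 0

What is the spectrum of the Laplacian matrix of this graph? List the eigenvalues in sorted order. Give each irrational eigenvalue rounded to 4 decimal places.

[0, 2, 2, 2, 2, 2, 5, 5, 5, 5]

Reading degrees in the order [1, 2, 3, 4, 5, 6, 7, 8, 9, 10] gives [3, 3, 3, 3, 3, 3, 3, 3, 3, 3]; set D = diag(3, 3, 3, 3, 3, 3, 3, 3, 3, 3) and form L = D - A. Diagonalising L (or applying a numerical eigensolver to the 10x10 matrix) gives the spectrum above. The single zero eigenvalue shows the graph is connected. By the matrix-tree theorem the graph has (1/10) * product of the nonzero eigenvalues = 2000 spanning trees.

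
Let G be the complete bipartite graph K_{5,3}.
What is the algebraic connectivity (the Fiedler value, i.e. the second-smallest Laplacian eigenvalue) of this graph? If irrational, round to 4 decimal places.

The graph has 8 vertices and degree multiset [5, 5, 5, 3, 3, 3, 3, 3]; D is the diagonal matrix of degrees and L = D - A. The smallest Laplacian eigenvalue is always 0. The next one, lambda_2 = 3, measures how hard the graph is to disconnect: larger values mean better connectivity.

3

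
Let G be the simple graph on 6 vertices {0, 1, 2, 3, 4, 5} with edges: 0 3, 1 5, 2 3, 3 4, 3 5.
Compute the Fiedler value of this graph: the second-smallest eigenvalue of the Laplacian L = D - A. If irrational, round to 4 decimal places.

Reading degrees in the order [0, 1, 2, 3, 4, 5] gives [1, 1, 1, 4, 1, 2]; set D = diag(1, 1, 1, 4, 1, 2) and form L = D - A. Computing the eigenvalues of L and sorting gives [0, 0.4859, 1, 1, 2.4280, 5.0861]. The Fiedler value lambda_2 = 0.4859 is strictly positive, so the graph is connected.

0.4859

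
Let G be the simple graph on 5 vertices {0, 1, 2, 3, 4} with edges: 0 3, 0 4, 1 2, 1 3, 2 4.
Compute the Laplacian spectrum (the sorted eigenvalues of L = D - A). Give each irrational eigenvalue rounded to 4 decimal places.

With the vertex order [0, 1, 2, 3, 4], the degrees are [2, 2, 2, 2, 2], giving D = diag(2, 2, 2, 2, 2) and L = D - A. The multiplicity of 0 as a Laplacian eigenvalue equals the number of connected components. The single zero eigenvalue shows the graph is connected. By the matrix-tree theorem the graph has (1/5) * product of the nonzero eigenvalues = 5 spanning trees.

[0, 1.3820, 1.3820, 3.6180, 3.6180]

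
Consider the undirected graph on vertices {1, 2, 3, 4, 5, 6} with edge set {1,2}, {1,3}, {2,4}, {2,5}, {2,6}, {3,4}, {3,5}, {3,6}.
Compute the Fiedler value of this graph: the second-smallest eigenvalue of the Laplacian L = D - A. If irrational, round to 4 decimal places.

Reading degrees in the order [1, 2, 3, 4, 5, 6] gives [2, 4, 4, 2, 2, 2]; set D = diag(2, 4, 4, 2, 2, 2) and form L = D - A. The sorted Laplacian eigenvalues are [0, 2, 2, 2, 4, 6]; the algebraic connectivity is the second entry, 2. The eigenvalues sum to 16, which equals trace(L) = 2|E|.

2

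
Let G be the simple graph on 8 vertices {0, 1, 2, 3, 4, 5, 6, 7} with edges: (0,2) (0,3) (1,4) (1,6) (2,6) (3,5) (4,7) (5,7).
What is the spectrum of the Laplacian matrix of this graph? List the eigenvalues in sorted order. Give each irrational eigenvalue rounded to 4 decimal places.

[0, 0.5858, 0.5858, 2, 2, 3.4142, 3.4142, 4]

Reading degrees in the order [0, 1, 2, 3, 4, 5, 6, 7] gives [2, 2, 2, 2, 2, 2, 2, 2]; set D = diag(2, 2, 2, 2, 2, 2, 2, 2) and form L = D - A. Since every row of L sums to 0, the all-ones vector is in the kernel and 0 is an eigenvalue. There is one zero in the spectrum, matching the 1 component.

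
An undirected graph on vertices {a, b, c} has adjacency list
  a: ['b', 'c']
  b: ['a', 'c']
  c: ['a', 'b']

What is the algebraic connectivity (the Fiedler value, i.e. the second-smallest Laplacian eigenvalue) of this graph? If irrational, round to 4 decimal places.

With the vertex order [a, b, c], the degrees are [2, 2, 2], giving D = diag(2, 2, 2) and L = D - A. The smallest Laplacian eigenvalue is always 0. The next one, lambda_2 = 3, measures how hard the graph is to disconnect: larger values mean better connectivity. The largest eigenvalue, 3, is at most the vertex count 3.

3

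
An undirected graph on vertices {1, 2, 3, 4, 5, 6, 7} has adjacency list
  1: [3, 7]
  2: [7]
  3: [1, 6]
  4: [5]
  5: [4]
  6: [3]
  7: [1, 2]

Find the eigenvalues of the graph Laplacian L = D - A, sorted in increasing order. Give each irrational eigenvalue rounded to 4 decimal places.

[0, 0, 0.3820, 1.3820, 2, 2.6180, 3.6180]

With the vertex order [1, 2, 3, 4, 5, 6, 7], the degrees are [2, 1, 2, 1, 1, 1, 2], giving D = diag(2, 1, 2, 1, 1, 1, 2) and L = D - A. Since every row of L sums to 0, the all-ones vector is in the kernel and 0 is an eigenvalue. The 2 zero eigenvalues correspond to the 2 connected components. The eigenvalues sum to 10, which equals trace(L) = 2|E|.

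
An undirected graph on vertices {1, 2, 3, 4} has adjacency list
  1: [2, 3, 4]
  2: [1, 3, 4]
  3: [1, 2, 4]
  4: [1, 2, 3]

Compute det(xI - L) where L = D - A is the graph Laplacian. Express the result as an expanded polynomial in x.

x^4 - 12x^3 + 48x^2 - 64x

Each diagonal entry of L is the vertex degree and each off-diagonal entry is -1 where an edge is present, 0 otherwise; in the order [1, 2, 3, 4] the diagonal is [3, 3, 3, 3]. L has integer entries, so p(x) = det(xI - L) has integer coefficients. Expanding the determinant yields x^4 - 12x^3 + 48x^2 - 64x. The constant term is 0 because L is singular (the all-ones vector lies in its kernel). The eigenvalues sum to 12, which equals trace(L) = 2|E|. There is one zero in the spectrum, matching the 1 component.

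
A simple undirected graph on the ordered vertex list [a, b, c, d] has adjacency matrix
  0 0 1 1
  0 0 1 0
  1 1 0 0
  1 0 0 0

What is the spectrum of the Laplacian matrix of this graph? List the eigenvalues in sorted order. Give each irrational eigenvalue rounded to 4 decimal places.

[0, 0.5858, 2, 3.4142]

With the vertex order [a, b, c, d], the degrees are [2, 1, 2, 1], giving D = diag(2, 1, 2, 1) and L = D - A. The multiplicity of 0 as a Laplacian eigenvalue equals the number of connected components. The single zero eigenvalue shows the graph is connected. The largest eigenvalue, 3.4142, is at most the vertex count 4.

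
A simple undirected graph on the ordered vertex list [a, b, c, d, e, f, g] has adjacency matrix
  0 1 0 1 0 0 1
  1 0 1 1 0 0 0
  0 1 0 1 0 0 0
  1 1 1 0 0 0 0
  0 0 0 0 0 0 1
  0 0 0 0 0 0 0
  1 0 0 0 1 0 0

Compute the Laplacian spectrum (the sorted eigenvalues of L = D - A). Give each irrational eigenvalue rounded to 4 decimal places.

[0, 0, 0.4384, 2, 3, 4, 4.5616]

Reading degrees in the order [a, b, c, d, e, f, g] gives [3, 3, 2, 3, 1, 0, 2]; set D = diag(3, 3, 2, 3, 1, 0, 2) and form L = D - A. The multiplicity of 0 as a Laplacian eigenvalue equals the number of connected components. The 2 zero eigenvalues correspond to the 2 connected components. There are 2 zeros in the spectrum, matching the 2 components.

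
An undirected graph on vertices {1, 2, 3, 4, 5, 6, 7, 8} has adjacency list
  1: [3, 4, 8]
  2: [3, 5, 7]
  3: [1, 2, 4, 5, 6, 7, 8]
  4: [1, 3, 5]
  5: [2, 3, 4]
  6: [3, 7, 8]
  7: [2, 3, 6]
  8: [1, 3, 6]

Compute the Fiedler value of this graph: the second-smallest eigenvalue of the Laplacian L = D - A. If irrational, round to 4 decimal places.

Reading degrees in the order [1, 2, 3, 4, 5, 6, 7, 8] gives [3, 3, 7, 3, 3, 3, 3, 3]; set D = diag(3, 3, 7, 3, 3, 3, 3, 3) and form L = D - A. Computing the eigenvalues of L and sorting gives [0, 1.7530, 1.7530, 3.4450, 3.4450, 4.8019, 4.8019, 8]. The Fiedler value lambda_2 = 1.7530 is strictly positive, so the graph is connected. By the matrix-tree theorem the graph has (1/8) * product of the nonzero eigenvalues = 841 spanning trees.

1.7530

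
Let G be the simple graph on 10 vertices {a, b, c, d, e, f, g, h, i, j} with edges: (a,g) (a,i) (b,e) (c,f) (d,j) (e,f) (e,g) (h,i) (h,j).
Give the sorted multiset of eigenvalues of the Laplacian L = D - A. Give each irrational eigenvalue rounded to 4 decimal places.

Each diagonal entry of L is the vertex degree and each off-diagonal entry is -1 where an edge is present, 0 otherwise; in the order [a, b, c, d, e, f, g, h, i, j] the diagonal is [2, 1, 1, 1, 3, 2, 2, 2, 2, 2]. L is symmetric positive semidefinite, so every eigenvalue is real and nonnegative. By the matrix-tree theorem the graph has (1/10) * product of the nonzero eigenvalues = 1 spanning tree. There is one zero in the spectrum, matching the 1 component.

[0, 0.1100, 0.4616, 0.6697, 1.2415, 2, 2.4010, 3.0579, 3.7120, 4.3463]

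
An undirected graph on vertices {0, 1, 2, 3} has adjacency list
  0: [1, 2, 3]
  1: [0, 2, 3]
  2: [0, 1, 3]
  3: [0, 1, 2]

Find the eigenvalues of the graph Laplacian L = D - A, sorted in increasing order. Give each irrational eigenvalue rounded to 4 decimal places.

[0, 4, 4, 4]

With the vertex order [0, 1, 2, 3], the degrees are [3, 3, 3, 3], giving D = diag(3, 3, 3, 3) and L = D - A. L is symmetric positive semidefinite, so every eigenvalue is real and nonnegative. The single zero eigenvalue shows the graph is connected. The eigenvalues sum to 12, which equals trace(L) = 2|E|.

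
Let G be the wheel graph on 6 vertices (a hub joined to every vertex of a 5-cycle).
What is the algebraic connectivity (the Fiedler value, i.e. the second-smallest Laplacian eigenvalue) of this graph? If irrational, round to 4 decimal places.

The graph has 6 vertices and degree multiset [5, 3, 3, 3, 3, 3]; D is the diagonal matrix of degrees and L = D - A. Computing the eigenvalues of L and sorting gives [0, 2.3820, 2.3820, 4.6180, 4.6180, 6]. The Fiedler value lambda_2 = 2.3820 is strictly positive, so the graph is connected. By the matrix-tree theorem the graph has (1/6) * product of the nonzero eigenvalues = 121 spanning trees. There is one zero in the spectrum, matching the 1 component.

2.3820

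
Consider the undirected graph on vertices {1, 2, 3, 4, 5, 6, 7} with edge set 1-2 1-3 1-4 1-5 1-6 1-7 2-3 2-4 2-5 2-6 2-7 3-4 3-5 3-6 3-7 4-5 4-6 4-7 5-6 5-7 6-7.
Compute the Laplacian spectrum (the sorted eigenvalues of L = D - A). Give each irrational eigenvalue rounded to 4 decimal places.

[0, 7, 7, 7, 7, 7, 7]

Reading degrees in the order [1, 2, 3, 4, 5, 6, 7] gives [6, 6, 6, 6, 6, 6, 6]; set D = diag(6, 6, 6, 6, 6, 6, 6) and form L = D - A. The multiplicity of 0 as a Laplacian eigenvalue equals the number of connected components. By the matrix-tree theorem the graph has (1/7) * product of the nonzero eigenvalues = 16807 spanning trees. There is one zero in the spectrum, matching the 1 component.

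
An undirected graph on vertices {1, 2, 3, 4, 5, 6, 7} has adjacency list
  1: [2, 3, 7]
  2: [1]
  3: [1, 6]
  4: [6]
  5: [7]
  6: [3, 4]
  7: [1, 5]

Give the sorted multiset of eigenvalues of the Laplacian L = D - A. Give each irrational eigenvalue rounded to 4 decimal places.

Reading degrees in the order [1, 2, 3, 4, 5, 6, 7] gives [3, 1, 2, 1, 1, 2, 2]; set D = diag(3, 1, 2, 1, 1, 2, 2) and form L = D - A. Diagonalising L (or applying a numerical eigensolver to the 7x7 matrix) gives the spectrum above. The single zero eigenvalue shows the graph is connected.

[0, 0.2603, 0.6262, 1.4055, 2.2742, 3.0996, 4.3342]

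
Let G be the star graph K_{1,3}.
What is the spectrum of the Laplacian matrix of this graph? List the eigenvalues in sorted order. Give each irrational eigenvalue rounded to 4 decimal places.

The graph has 4 vertices and degree multiset [3, 1, 1, 1]; D is the diagonal matrix of degrees and L = D - A. Since every row of L sums to 0, the all-ones vector is in the kernel and 0 is an eigenvalue. The eigenvalues sum to 6, which equals trace(L) = 2|E|.

[0, 1, 1, 4]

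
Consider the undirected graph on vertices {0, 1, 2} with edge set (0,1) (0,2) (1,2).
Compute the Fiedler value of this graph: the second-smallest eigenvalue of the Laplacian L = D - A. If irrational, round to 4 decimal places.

3

Reading degrees in the order [0, 1, 2] gives [2, 2, 2]; set D = diag(2, 2, 2) and form L = D - A. The sorted Laplacian eigenvalues are [0, 3, 3]; the algebraic connectivity is the second entry, 3. The largest eigenvalue, 3, is at most the vertex count 3.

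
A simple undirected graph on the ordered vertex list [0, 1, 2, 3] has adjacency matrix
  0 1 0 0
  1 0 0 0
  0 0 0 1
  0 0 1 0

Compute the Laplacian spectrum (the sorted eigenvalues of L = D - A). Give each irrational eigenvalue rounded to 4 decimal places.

[0, 0, 2, 2]

Each diagonal entry of L is the vertex degree and each off-diagonal entry is -1 where an edge is present, 0 otherwise; in the order [0, 1, 2, 3] the diagonal is [1, 1, 1, 1]. Since every row of L sums to 0, the all-ones vector is in the kernel and 0 is an eigenvalue. The 2 zero eigenvalues correspond to the 2 connected components. The eigenvalues sum to 4, which equals trace(L) = 2|E|.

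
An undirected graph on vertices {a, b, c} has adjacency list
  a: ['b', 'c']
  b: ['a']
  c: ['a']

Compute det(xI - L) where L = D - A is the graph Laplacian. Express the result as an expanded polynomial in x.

x^3 - 4x^2 + 3x

Each diagonal entry of L is the vertex degree and each off-diagonal entry is -1 where an edge is present, 0 otherwise; in the order [a, b, c] the diagonal is [2, 1, 1]. The eigenvalues of L are [0, 1, 3]; the characteristic polynomial is the product of (x - lambda_i), which multiplies out to x^3 - 4x^2 + 3x. The coefficient of x^2 equals -trace(L) = -4, matching the sum of degrees. There is one zero in the spectrum, matching the 1 component.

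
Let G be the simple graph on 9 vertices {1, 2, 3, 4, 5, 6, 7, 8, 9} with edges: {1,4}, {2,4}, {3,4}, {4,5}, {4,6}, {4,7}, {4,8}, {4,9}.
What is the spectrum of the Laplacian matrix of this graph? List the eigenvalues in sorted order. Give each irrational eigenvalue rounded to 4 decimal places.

Reading degrees in the order [1, 2, 3, 4, 5, 6, 7, 8, 9] gives [1, 1, 1, 8, 1, 1, 1, 1, 1]; set D = diag(1, 1, 1, 8, 1, 1, 1, 1, 1) and form L = D - A. Diagonalising L (or applying a numerical eigensolver to the 9x9 matrix) gives the spectrum above. The single zero eigenvalue shows the graph is connected. The largest eigenvalue, 9, is at most the vertex count 9.

[0, 1, 1, 1, 1, 1, 1, 1, 9]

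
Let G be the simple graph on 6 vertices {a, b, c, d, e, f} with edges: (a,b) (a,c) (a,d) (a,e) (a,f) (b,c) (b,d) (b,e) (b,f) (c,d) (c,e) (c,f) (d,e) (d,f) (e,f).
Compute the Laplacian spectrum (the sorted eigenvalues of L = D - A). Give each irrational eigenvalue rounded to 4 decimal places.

[0, 6, 6, 6, 6, 6]

Each diagonal entry of L is the vertex degree and each off-diagonal entry is -1 where an edge is present, 0 otherwise; in the order [a, b, c, d, e, f] the diagonal is [5, 5, 5, 5, 5, 5]. The multiplicity of 0 as a Laplacian eigenvalue equals the number of connected components. The single zero eigenvalue shows the graph is connected. The largest eigenvalue, 6, is at most the vertex count 6.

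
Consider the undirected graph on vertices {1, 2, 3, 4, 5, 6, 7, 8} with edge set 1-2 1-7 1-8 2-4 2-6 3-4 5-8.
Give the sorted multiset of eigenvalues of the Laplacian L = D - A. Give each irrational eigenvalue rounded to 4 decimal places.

[0, 0.2509, 0.5858, 0.7287, 2, 2.3349, 3.4142, 4.6855]

Each diagonal entry of L is the vertex degree and each off-diagonal entry is -1 where an edge is present, 0 otherwise; in the order [1, 2, 3, 4, 5, 6, 7, 8] the diagonal is [3, 3, 1, 2, 1, 1, 1, 2]. The multiplicity of 0 as a Laplacian eigenvalue equals the number of connected components. By the matrix-tree theorem the graph has (1/8) * product of the nonzero eigenvalues = 1 spanning tree.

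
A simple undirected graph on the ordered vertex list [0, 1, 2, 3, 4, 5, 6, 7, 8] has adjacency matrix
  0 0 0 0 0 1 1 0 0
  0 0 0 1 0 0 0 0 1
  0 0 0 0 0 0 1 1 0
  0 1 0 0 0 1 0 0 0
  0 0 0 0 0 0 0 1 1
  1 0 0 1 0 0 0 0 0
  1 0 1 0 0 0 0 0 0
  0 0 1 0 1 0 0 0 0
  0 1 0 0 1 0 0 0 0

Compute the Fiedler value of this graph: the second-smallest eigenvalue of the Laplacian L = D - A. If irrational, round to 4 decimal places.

Each diagonal entry of L is the vertex degree and each off-diagonal entry is -1 where an edge is present, 0 otherwise; in the order [0, 1, 2, 3, 4, 5, 6, 7, 8] the diagonal is [2, 2, 2, 2, 2, 2, 2, 2, 2]. The smallest Laplacian eigenvalue is always 0. The next one, lambda_2 = 0.4679, measures how hard the graph is to disconnect: larger values mean better connectivity. The largest eigenvalue, 3.8794, is at most the vertex count 9.

0.4679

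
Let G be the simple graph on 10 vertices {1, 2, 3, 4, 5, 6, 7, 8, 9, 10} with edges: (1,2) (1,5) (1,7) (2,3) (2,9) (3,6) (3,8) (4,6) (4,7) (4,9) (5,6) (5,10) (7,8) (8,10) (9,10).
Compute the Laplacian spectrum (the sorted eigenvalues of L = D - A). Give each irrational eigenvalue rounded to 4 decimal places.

Each diagonal entry of L is the vertex degree and each off-diagonal entry is -1 where an edge is present, 0 otherwise; in the order [1, 2, 3, 4, 5, 6, 7, 8, 9, 10] the diagonal is [3, 3, 3, 3, 3, 3, 3, 3, 3, 3]. The multiplicity of 0 as a Laplacian eigenvalue equals the number of connected components. By the matrix-tree theorem the graph has (1/10) * product of the nonzero eigenvalues = 2000 spanning trees.

[0, 2, 2, 2, 2, 2, 5, 5, 5, 5]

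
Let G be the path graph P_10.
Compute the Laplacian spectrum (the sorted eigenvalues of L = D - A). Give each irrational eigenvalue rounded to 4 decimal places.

[0, 0.0979, 0.3820, 0.8244, 1.3820, 2, 2.6180, 3.1756, 3.6180, 3.9021]

The graph has 10 vertices and degree multiset [2, 2, 2, 2, 2, 2, 2, 2, 1, 1]; D is the diagonal matrix of degrees and L = D - A. The multiplicity of 0 as a Laplacian eigenvalue equals the number of connected components. The eigenvalues sum to 18, which equals trace(L) = 2|E|.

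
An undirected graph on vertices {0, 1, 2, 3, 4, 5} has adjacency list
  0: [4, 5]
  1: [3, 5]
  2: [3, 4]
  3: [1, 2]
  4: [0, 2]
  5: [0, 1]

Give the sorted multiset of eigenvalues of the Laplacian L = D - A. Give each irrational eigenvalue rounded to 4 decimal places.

With the vertex order [0, 1, 2, 3, 4, 5], the degrees are [2, 2, 2, 2, 2, 2], giving D = diag(2, 2, 2, 2, 2, 2) and L = D - A. Diagonalising L (or applying a numerical eigensolver to the 6x6 matrix) gives the spectrum above.

[0, 1, 1, 3, 3, 4]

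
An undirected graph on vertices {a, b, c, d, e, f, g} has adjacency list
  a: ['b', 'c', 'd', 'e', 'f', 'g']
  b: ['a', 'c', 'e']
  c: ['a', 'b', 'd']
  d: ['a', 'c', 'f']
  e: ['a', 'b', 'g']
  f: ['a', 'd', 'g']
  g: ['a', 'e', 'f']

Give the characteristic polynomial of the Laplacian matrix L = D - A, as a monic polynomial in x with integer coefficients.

With the vertex order [a, b, c, d, e, f, g], the degrees are [6, 3, 3, 3, 3, 3, 3], giving D = diag(6, 3, 3, 3, 3, 3, 3) and L = D - A. L has integer entries, so p(x) = det(xI - L) has integer coefficients. Expanding the determinant yields x^7 - 24x^6 + 231x^5 - 1140x^4 + 3036x^3 - 4128x^2 + 2240x. The constant term is 0 because L is singular (the all-ones vector lies in its kernel). There is one zero in the spectrum, matching the 1 component.

x^7 - 24x^6 + 231x^5 - 1140x^4 + 3036x^3 - 4128x^2 + 2240x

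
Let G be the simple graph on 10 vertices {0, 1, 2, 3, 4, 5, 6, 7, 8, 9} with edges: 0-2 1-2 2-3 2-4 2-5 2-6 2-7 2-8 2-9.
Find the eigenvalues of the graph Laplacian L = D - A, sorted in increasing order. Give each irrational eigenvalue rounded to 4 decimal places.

[0, 1, 1, 1, 1, 1, 1, 1, 1, 10]

With the vertex order [0, 1, 2, 3, 4, 5, 6, 7, 8, 9], the degrees are [1, 1, 9, 1, 1, 1, 1, 1, 1, 1], giving D = diag(1, 1, 9, 1, 1, 1, 1, 1, 1, 1) and L = D - A. Since every row of L sums to 0, the all-ones vector is in the kernel and 0 is an eigenvalue. The single zero eigenvalue shows the graph is connected. The eigenvalues sum to 18, which equals trace(L) = 2|E|. By the matrix-tree theorem the graph has (1/10) * product of the nonzero eigenvalues = 1 spanning tree.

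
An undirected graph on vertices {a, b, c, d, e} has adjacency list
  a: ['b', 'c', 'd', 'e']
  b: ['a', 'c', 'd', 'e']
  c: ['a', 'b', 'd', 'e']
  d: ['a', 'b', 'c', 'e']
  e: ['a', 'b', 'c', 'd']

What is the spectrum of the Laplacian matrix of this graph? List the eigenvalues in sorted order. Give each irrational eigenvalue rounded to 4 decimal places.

[0, 5, 5, 5, 5]

Each diagonal entry of L is the vertex degree and each off-diagonal entry is -1 where an edge is present, 0 otherwise; in the order [a, b, c, d, e] the diagonal is [4, 4, 4, 4, 4]. L is symmetric positive semidefinite, so every eigenvalue is real and nonnegative. The single zero eigenvalue shows the graph is connected. The eigenvalues sum to 20, which equals trace(L) = 2|E|. There is one zero in the spectrum, matching the 1 component.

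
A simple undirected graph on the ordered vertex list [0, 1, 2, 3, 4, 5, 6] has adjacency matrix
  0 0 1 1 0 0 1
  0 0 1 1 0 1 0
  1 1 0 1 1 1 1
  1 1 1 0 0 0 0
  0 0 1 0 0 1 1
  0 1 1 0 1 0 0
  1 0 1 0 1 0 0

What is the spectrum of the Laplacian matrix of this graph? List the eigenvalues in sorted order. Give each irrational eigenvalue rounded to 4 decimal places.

[0, 2, 2, 4, 4, 5, 7]

Reading degrees in the order [0, 1, 2, 3, 4, 5, 6] gives [3, 3, 6, 3, 3, 3, 3]; set D = diag(3, 3, 6, 3, 3, 3, 3) and form L = D - A. The multiplicity of 0 as a Laplacian eigenvalue equals the number of connected components. By the matrix-tree theorem the graph has (1/7) * product of the nonzero eigenvalues = 320 spanning trees.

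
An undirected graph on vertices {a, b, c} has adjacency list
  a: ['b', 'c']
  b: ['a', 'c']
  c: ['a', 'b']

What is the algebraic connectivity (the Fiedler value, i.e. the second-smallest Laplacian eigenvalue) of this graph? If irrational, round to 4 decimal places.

3

With the vertex order [a, b, c], the degrees are [2, 2, 2], giving D = diag(2, 2, 2) and L = D - A. The smallest Laplacian eigenvalue is always 0. The next one, lambda_2 = 3, measures how hard the graph is to disconnect: larger values mean better connectivity.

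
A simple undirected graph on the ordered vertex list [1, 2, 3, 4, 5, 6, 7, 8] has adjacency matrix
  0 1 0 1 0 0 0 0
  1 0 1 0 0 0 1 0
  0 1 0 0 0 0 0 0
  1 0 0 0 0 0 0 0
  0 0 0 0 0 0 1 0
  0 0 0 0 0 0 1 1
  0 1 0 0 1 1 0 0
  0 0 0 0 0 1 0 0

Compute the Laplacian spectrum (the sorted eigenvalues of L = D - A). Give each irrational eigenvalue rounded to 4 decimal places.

Reading degrees in the order [1, 2, 3, 4, 5, 6, 7, 8] gives [2, 3, 1, 1, 1, 2, 3, 1]; set D = diag(2, 3, 1, 1, 1, 2, 3, 1) and form L = D - A. Diagonalising L (or applying a numerical eigensolver to the 8x8 matrix) gives the spectrum above. The single zero eigenvalue shows the graph is connected.

[0, 0.2509, 0.5858, 0.7287, 2, 2.3349, 3.4142, 4.6855]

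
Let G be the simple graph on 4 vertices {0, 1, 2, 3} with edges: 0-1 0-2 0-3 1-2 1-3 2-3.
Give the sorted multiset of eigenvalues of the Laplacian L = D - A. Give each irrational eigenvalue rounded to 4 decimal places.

Reading degrees in the order [0, 1, 2, 3] gives [3, 3, 3, 3]; set D = diag(3, 3, 3, 3) and form L = D - A. L is symmetric positive semidefinite, so every eigenvalue is real and nonnegative. The single zero eigenvalue shows the graph is connected. There is one zero in the spectrum, matching the 1 component.

[0, 4, 4, 4]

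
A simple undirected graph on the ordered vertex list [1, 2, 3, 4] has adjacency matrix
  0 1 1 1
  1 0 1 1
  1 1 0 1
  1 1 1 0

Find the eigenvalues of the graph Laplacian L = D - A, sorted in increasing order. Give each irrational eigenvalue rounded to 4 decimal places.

[0, 4, 4, 4]

With the vertex order [1, 2, 3, 4], the degrees are [3, 3, 3, 3], giving D = diag(3, 3, 3, 3) and L = D - A. The multiplicity of 0 as a Laplacian eigenvalue equals the number of connected components. The eigenvalues sum to 12, which equals trace(L) = 2|E|. There is one zero in the spectrum, matching the 1 component.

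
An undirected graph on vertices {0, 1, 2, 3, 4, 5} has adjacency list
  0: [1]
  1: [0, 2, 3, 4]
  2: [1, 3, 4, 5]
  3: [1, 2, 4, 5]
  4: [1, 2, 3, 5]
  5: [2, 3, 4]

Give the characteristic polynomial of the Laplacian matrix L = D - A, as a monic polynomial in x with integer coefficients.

x^6 - 20x^5 + 153x^4 - 548x^3 + 880x^2 - 450x

With the vertex order [0, 1, 2, 3, 4, 5], the degrees are [1, 4, 4, 4, 4, 3], giving D = diag(1, 4, 4, 4, 4, 3) and L = D - A. Computing det(xI - L) by cofactor expansion (or equivalently via sum-over-permutations) gives x^6 - 20x^5 + 153x^4 - 548x^3 + 880x^2 - 450x. The constant term is 0 because L is singular (the all-ones vector lies in its kernel). The eigenvalues sum to 20, which equals trace(L) = 2|E|. By the matrix-tree theorem the graph has (1/6) * product of the nonzero eigenvalues = 75 spanning trees.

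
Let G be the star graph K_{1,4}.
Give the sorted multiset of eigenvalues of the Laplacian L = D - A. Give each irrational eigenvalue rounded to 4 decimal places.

The graph has 5 vertices and degree multiset [4, 1, 1, 1, 1]; D is the diagonal matrix of degrees and L = D - A. Since every row of L sums to 0, the all-ones vector is in the kernel and 0 is an eigenvalue. The single zero eigenvalue shows the graph is connected. The largest eigenvalue, 5, is at most the vertex count 5. The eigenvalues sum to 8, which equals trace(L) = 2|E|.

[0, 1, 1, 1, 5]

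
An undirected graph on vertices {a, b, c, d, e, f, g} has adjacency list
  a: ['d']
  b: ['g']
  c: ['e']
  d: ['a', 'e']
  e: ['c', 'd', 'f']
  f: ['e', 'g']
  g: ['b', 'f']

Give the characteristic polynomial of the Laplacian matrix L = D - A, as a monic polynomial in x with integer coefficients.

Each diagonal entry of L is the vertex degree and each off-diagonal entry is -1 where an edge is present, 0 otherwise; in the order [a, b, c, d, e, f, g] the diagonal is [1, 1, 1, 2, 3, 2, 2]. Computing det(xI - L) by cofactor expansion (or equivalently via sum-over-permutations) gives x^7 - 12x^6 + 54x^5 - 114x^4 + 115x^3 - 50x^2 + 7x. The constant term is 0 because L is singular (the all-ones vector lies in its kernel). The largest eigenvalue, 4.3342, is at most the vertex count 7.

x^7 - 12x^6 + 54x^5 - 114x^4 + 115x^3 - 50x^2 + 7x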